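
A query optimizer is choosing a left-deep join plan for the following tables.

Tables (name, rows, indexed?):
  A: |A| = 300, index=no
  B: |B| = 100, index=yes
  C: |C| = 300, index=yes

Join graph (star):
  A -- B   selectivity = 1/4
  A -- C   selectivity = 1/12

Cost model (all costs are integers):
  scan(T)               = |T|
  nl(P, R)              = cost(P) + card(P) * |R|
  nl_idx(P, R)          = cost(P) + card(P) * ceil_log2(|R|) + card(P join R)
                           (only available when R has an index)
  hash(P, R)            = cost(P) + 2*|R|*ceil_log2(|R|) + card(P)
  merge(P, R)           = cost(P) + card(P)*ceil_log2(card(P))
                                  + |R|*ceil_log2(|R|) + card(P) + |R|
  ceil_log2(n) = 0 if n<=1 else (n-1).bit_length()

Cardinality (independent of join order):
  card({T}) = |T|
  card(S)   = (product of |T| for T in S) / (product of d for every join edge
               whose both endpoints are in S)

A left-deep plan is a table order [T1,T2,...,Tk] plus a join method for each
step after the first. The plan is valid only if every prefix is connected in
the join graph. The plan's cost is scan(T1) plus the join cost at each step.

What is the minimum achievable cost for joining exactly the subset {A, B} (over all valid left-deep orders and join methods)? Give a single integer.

2000

Selinger DP over subsets of {A,B}:
  {A}: scan cost=300, card=300
  {B}: scan cost=100, card=100
  {AB}: card=7500; try (B,hash)→2000, (A,merge)→3900, (B,merge)→4100, (A,hash)→5600, (B,nl_idx)→9900, (A,nl)→30100 …(+1); best=2000 via (B,hash)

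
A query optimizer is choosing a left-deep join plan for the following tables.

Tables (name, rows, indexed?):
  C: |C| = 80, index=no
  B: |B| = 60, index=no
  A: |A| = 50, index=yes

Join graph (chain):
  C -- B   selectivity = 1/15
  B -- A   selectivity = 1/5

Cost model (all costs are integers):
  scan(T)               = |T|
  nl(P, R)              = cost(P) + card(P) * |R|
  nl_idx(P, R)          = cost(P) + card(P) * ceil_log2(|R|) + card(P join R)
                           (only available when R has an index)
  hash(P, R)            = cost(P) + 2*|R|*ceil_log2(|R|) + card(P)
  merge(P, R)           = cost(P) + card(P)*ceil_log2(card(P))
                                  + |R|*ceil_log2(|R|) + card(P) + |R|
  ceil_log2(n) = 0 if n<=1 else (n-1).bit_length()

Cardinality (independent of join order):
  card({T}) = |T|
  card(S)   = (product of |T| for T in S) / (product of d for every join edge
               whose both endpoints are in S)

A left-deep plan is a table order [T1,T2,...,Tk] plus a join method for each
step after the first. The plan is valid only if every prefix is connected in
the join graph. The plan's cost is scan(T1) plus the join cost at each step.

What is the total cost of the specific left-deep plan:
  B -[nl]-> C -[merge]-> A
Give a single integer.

step 1: scan B: cost=60, card=60
step 2: join C via nl
    card(P join C) = 60*80/(15) = 320
    cost = 60 + 60*80 = 4860
step 3: join A via merge
    card(P join A) = 320*50/(5) = 3200
    cost = 4860 + 320*9 + 50*6 + 320 + 50 = 8410

8410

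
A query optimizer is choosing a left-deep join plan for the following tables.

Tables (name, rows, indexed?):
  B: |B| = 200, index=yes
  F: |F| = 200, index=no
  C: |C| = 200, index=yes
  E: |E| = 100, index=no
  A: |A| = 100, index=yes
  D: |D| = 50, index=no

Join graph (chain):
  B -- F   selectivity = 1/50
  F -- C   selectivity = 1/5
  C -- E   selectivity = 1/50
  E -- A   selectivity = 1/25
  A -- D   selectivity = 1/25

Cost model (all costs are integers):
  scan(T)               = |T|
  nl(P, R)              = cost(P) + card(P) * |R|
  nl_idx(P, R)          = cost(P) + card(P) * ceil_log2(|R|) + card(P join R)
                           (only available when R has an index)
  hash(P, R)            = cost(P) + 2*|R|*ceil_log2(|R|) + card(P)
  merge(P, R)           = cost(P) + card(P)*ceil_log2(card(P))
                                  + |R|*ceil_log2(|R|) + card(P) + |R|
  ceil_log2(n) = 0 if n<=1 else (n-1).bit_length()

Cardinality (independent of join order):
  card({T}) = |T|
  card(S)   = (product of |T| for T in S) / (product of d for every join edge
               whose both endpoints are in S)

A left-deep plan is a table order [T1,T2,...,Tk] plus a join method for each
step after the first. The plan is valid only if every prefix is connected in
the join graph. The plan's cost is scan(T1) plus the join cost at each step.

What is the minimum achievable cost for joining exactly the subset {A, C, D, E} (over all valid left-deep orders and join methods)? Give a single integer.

5300

Selinger DP over subsets of {A,C,D,E}:
  {C}: scan cost=200, card=200
  {E}: scan cost=100, card=100
  {A}: scan cost=100, card=100
  {D}: scan cost=50, card=50
  {CE}: card=400; try (C,nl_idx)→1300, (E,hash)→1800, (C,merge)→2700, (E,merge)→2800, (C,hash)→3400, (C,nl)→20100 …(+1); best=1300 via (C,nl_idx)
  {AE}: card=400; try (A,nl_idx)→1200, (E,hash)→1600, (A,hash)→1600, (E,merge)→1700, (A,merge)→1700, (E,nl)→10100 …(+1); best=1200 via (A,nl_idx)
  {AD}: card=200; try (A,nl_idx)→600, (D,hash)→800, (A,merge)→1200, (D,merge)→1250, (A,hash)→1500, (A,nl)→5050 …(+1); best=600 via (A,nl_idx)
  {ACE}: card=1600; try (A,hash)→3100, (C,hash)→4800, (A,nl_idx)→5700, (C,nl_idx)→6000, (A,merge)→6100, (C,merge)→7000 …(+2); best=3100 via (A,hash)
  {ADE}: card=800; try (E,hash)→2200, (D,hash)→2200, (E,merge)→3200, (D,merge)→5550, (E,nl)→20600, (D,nl)→21200; best=2200 via (E,hash)
  {ACDE}: card=3200; try (D,hash)→5300, (C,hash)→6200, (C,nl_idx)→11800, (C,merge)→12800, (D,merge)→22650, (D,nl)→83100 …(+1); best=5300 via (D,hash)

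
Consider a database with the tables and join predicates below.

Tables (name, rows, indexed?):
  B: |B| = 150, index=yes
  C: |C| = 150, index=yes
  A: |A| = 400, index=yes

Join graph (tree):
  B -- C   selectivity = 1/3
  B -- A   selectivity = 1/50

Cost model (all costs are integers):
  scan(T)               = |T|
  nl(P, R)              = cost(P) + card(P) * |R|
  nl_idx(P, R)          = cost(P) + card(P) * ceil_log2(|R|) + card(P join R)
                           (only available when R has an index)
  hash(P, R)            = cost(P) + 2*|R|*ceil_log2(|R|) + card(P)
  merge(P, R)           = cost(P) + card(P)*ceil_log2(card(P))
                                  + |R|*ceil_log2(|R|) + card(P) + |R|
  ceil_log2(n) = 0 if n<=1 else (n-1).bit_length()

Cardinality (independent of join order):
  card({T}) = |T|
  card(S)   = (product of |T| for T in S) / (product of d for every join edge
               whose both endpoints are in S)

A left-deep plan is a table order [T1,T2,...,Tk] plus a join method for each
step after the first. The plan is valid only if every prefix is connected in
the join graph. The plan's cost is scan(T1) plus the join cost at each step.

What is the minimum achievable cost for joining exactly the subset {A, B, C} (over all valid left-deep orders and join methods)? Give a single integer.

Selinger DP over subsets of {A,B,C}:
  {B}: scan cost=150, card=150
  {C}: scan cost=150, card=150
  {A}: scan cost=400, card=400
  {BC}: card=7500; try (C,hash)→2700, (B,hash)→2700, (C,merge)→2850, (B,merge)→2850, (C,nl_idx)→8850, (B,nl_idx)→8850 …(+2); best=2700 via (C,hash)
  {AB}: card=1200; try (A,nl_idx)→2700, (B,hash)→3200, (B,nl_idx)→4800, (A,merge)→5500, (B,merge)→5750, (A,hash)→7500 …(+2); best=2700 via (A,nl_idx)
  {ABC}: card=60000; try (C,hash)→6300, (A,hash)→17400, (C,merge)→18450, (C,nl_idx)→72300, (A,merge)→111700, (A,nl_idx)→130200 …(+2); best=6300 via (C,hash)

6300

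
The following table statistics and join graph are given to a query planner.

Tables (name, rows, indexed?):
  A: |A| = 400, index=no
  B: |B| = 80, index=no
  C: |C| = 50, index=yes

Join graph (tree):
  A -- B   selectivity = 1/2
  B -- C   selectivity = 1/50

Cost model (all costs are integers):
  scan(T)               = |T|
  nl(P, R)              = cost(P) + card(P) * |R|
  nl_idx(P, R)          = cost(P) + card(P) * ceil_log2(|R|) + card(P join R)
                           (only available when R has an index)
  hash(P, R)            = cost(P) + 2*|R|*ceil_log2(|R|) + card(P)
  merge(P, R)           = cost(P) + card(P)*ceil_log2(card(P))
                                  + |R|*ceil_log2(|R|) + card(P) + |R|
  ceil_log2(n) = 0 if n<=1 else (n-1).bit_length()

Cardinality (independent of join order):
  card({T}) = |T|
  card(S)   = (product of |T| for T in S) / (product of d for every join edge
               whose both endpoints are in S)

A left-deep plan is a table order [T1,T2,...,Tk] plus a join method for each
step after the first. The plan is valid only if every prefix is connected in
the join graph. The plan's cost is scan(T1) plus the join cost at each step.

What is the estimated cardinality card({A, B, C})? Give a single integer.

Tables in S: A(400), B(80), C(50)
Edges inside S: A-B(d=2), B-C(d=50)
numerator = 400 * 80 * 50 = 1600000
denominator = 2 * 50 = 100
card(S) = 1600000 / 100 = 16000

16000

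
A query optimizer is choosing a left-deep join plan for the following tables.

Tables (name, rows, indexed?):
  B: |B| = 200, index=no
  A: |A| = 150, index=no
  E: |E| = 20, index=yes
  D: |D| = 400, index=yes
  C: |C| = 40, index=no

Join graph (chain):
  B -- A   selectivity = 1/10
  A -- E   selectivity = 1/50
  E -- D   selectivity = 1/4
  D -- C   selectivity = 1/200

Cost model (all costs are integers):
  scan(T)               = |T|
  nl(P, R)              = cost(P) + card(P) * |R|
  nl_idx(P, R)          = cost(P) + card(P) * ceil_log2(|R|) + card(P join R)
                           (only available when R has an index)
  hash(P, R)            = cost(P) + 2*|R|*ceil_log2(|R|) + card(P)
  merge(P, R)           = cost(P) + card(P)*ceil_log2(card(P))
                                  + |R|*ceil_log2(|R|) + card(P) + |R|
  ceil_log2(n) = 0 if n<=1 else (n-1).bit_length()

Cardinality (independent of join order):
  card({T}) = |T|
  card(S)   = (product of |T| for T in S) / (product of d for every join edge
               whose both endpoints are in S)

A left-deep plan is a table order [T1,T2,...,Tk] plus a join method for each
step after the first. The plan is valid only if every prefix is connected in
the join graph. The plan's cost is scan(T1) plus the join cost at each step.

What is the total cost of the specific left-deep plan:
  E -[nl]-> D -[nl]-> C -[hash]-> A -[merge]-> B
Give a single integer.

step 1: scan E: cost=20, card=20
step 2: join D via nl
    card(P join D) = 20*400/(4) = 2000
    cost = 20 + 20*400 = 8020
step 3: join C via nl
    card(P join C) = 2000*40/(200) = 400
    cost = 8020 + 2000*40 = 88020
step 4: join A via hash
    card(P join A) = 400*150/(50) = 1200
    cost = 88020 + 2*150*8 + 400 = 90820
step 5: join B via merge
    card(P join B) = 1200*200/(10) = 24000
    cost = 90820 + 1200*11 + 200*8 + 1200 + 200 = 107020

107020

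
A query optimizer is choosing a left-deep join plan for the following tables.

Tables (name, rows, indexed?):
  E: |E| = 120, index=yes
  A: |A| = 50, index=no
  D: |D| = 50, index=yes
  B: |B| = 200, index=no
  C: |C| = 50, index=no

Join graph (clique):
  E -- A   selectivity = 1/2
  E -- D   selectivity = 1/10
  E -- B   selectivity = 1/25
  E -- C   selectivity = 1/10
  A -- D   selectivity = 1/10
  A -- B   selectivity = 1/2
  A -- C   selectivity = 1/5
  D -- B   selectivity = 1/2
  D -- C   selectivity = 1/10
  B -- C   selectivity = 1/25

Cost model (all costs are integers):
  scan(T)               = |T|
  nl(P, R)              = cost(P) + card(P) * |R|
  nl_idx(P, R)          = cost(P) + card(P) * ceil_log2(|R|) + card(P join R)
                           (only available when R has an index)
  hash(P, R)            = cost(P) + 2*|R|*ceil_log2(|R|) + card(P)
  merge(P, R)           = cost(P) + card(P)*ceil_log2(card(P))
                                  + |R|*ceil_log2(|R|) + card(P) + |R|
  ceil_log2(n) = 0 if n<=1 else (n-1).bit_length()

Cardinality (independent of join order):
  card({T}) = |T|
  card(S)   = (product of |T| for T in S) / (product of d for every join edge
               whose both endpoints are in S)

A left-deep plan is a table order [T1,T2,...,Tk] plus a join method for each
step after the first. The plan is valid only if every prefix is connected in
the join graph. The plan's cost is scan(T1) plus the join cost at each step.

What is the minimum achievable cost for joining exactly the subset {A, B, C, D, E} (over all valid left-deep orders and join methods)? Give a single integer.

4520

Selinger DP over subsets of {A,B,C,D,E}:
  {E}: scan cost=120, card=120
  {A}: scan cost=50, card=50
  {D}: scan cost=50, card=50
  {B}: scan cost=200, card=200
  {C}: scan cost=50, card=50
  {AE}: card=3000; try (A,hash)→840, (E,merge)→1360, (A,merge)→1430, (E,hash)→1780, (E,nl_idx)→3400, (E,nl)→6050 …(+1); best=840 via (A,hash)
  {DE}: card=600; try (D,hash)→840, (E,nl_idx)→1000, (E,merge)→1360, (D,merge)→1430, (D,nl_idx)→1440, (E,hash)→1780 …(+2); best=840 via (D,hash)
  {BE}: card=960; try (E,hash)→2080, (E,nl_idx)→2560, (B,merge)→2880, (E,merge)→2960, (B,hash)→3440, (B,nl)→24120 …(+1); best=2080 via (E,hash)
  {CE}: card=600; try (C,hash)→840, (E,nl_idx)→1000, (E,merge)→1360, (C,merge)→1430, (E,hash)→1780, (E,nl)→6050 …(+1); best=840 via (C,hash)
  {AD}: card=250; try (D,nl_idx)→600, (D,hash)→700, (A,hash)→700, (D,merge)→750, (A,merge)→750, (D,nl)→2550 …(+1); best=600 via (D,nl_idx)
  {AB}: card=5000; try (A,hash)→1000, (B,merge)→2200, (A,merge)→2350, (B,hash)→3300, (B,nl)→10050, (A,nl)→10200; best=1000 via (A,hash)
  {AC}: card=500; try (C,hash)→700, (A,hash)→700, (C,merge)→750, (A,merge)→750, (C,nl)→2550, (A,nl)→2550; best=700 via (C,hash)
  {BD}: card=5000; try (D,hash)→1000, (B,merge)→2200, (D,merge)→2350, (B,hash)→3300, (D,nl_idx)→6400, (B,nl)→10050 …(+1); best=1000 via (D,hash)
  {CD}: card=250; try (D,nl_idx)→600, (D,hash)→700, (C,hash)→700, (D,merge)→750, (C,merge)→750, (D,nl)→2550 …(+1); best=600 via (D,nl_idx)
  {BC}: card=400; try (C,hash)→1000, (B,merge)→2200, (C,merge)→2350, (B,hash)→3300, (B,nl)→10050, (C,nl)→10200; best=1000 via (C,hash)
  {ADE}: card=1500; try (A,hash)→2040, (E,hash)→2530, (E,merge)→3810, (E,nl_idx)→3850, (D,hash)→4440, (A,merge)→7790 …(+5); best=2040 via (A,hash)
  {ABE}: card=12000; try (A,hash)→3640, (B,hash)→7040, (E,hash)→7680, (A,merge)→12990, (B,merge)→41640, (E,nl_idx)→48000 …(+4); best=3640 via (A,hash)
  {ACE}: card=3000; try (A,hash)→2040, (E,hash)→2880, (C,hash)→4440, (E,merge)→6660, (E,nl_idx)→7200, (A,merge)→7790 …(+4); best=2040 via (A,hash)
  {BDE}: card=2400; try (D,hash)→3640, (B,hash)→4640, (E,hash)→7680, (B,merge)→9240, (D,nl_idx)→10240, (D,merge)→12990 …(+5); best=3640 via (D,hash)
  {CDE}: card=300; try (D,hash)→2040, (C,hash)→2040, (E,hash)→2530, (E,nl_idx)→2650, (E,merge)→3810, (D,nl_idx)→4740 …(+5); best=2040 via (D,hash)
  {BCE}: card=192; try (E,hash)→3080, (C,hash)→3640, (E,nl_idx)→3992, (B,hash)→4640, (E,merge)→5960, (B,merge)→9240 …(+4); best=3080 via (E,hash)
  {ABD}: card=12500; try (B,hash)→4050, (B,merge)→4650, (D,hash)→6600, (A,hash)→6600, (D,nl_idx)→43500, (B,nl)→50600 …(+4); best=4050 via (B,hash)
  {ACD}: card=250; try (C,hash)→1450, (A,hash)→1450, (D,hash)→1800, (C,merge)→3200, (A,merge)→3200, (D,nl_idx)→3950 …(+4); best=1450 via (C,hash)
  {ABC}: card=2000; try (A,hash)→2000, (B,hash)→4400, (A,merge)→5350, (C,hash)→6600, (B,merge)→7500, (A,nl)→21000 …(+3); best=2000 via (A,hash)
  {BCD}: card=1000; try (D,hash)→2000, (B,hash)→4050, (D,nl_idx)→4400, (B,merge)→4650, (D,merge)→5350, (C,hash)→6600 …(+4); best=2000 via (D,hash)
  {ABDE}: card=3000; try (A,hash)→6640, (B,hash)→6740, (D,hash)→16240, (E,hash)→18230, (B,merge)→21840, (A,merge)→35190 …(+8); best=6640 via (A,hash)
  {ACDE}: card=150; try (A,hash)→2940, (E,nl_idx)→3350, (E,hash)→3380, (C,hash)→4140, (E,merge)→4660, (A,merge)→5390 …(+8); best=2940 via (A,hash)
  {ABCE}: card=480; try (A,hash)→3872, (A,merge)→5158, (E,hash)→5680, (B,hash)→8240, (A,nl)→12680, (C,hash)→16240 …(+7); best=3872 via (A,hash)
  {BCDE}: card=48; try (D,hash)→3872, (D,nl_idx)→4280, (E,hash)→4680, (D,merge)→5158, (B,hash)→5540, (C,hash)→6640 …(+8); best=3872 via (D,hash)
  {ABCD}: card=500; try (A,hash)→3600, (D,hash)→4600, (B,hash)→4900, (B,merge)→5500, (A,merge)→13350, (D,nl_idx)→14500 …(+7); best=3600 via (A,hash)
  {ABCDE}: card=12; try (A,hash)→4520, (A,merge)→4558, (D,hash)→4952, (E,hash)→5780, (B,merge)→6090, (A,nl)→6272 …(+11); best=4520 via (A,hash)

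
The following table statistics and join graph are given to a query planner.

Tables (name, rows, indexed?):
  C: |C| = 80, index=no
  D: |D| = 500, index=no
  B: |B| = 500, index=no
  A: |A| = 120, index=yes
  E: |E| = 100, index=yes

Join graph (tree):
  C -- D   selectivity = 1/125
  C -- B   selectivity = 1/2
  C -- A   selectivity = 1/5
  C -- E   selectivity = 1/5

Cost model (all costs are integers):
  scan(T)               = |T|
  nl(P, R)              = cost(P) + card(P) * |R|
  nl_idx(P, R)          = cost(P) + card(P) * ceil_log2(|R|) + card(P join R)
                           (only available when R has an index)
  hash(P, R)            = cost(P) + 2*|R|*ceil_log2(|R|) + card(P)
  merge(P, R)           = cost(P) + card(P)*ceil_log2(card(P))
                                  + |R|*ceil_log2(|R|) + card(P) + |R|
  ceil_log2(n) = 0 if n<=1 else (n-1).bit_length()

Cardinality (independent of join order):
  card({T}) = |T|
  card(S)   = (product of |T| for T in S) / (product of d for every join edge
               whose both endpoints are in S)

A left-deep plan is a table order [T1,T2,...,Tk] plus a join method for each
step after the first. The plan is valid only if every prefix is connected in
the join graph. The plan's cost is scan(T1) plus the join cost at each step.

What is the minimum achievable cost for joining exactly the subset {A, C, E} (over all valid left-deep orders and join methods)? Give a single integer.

4600

Selinger DP over subsets of {A,C,E}:
  {C}: scan cost=80, card=80
  {A}: scan cost=120, card=120
  {E}: scan cost=100, card=100
  {AC}: card=1920; try (C,hash)→1360, (A,merge)→1680, (C,merge)→1720, (A,hash)→1840, (A,nl_idx)→2560, (A,nl)→9680 …(+1); best=1360 via (C,hash)
  {CE}: card=1600; try (C,hash)→1320, (E,merge)→1520, (C,merge)→1540, (E,hash)→1560, (E,nl_idx)→2240, (E,nl)→8080 …(+1); best=1320 via (C,hash)
  {ACE}: card=38400; try (A,hash)→4600, (E,hash)→4680, (A,merge)→21480, (E,merge)→25200, (A,nl_idx)→50920, (E,nl_idx)→53200 …(+2); best=4600 via (A,hash)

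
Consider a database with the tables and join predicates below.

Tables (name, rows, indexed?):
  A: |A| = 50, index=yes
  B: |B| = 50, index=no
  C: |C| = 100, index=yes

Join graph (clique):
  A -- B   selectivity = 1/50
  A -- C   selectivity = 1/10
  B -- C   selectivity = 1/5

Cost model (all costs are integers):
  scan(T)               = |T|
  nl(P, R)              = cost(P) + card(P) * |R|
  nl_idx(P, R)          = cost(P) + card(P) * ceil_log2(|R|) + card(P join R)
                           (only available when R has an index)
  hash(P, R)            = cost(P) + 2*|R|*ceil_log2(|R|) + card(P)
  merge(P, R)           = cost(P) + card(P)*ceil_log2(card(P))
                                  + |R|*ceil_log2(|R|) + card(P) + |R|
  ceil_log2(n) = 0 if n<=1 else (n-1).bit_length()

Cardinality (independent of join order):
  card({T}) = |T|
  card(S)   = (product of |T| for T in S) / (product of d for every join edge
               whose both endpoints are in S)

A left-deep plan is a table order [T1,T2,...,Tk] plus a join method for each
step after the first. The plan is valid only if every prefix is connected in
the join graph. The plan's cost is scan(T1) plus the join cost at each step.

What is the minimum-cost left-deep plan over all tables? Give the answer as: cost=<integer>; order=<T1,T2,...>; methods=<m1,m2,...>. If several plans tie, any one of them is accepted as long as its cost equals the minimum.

cost=850; order=B,A,C; methods=nl_idx,nl_idx

Selinger DP (subsets sized 1..n):
  {A}: scan cost=50, card=50
  {B}: scan cost=50, card=50
  {C}: scan cost=100, card=100
  {AB}: card=50; try (A,nl_idx)→400, (B,hash)→700, (A,hash)→700, (B,merge)→750, (A,merge)→750, (B,nl)→2550 …(+1); best=400 via (A,nl_idx)
  {AC}: card=500; try (A,hash)→800, (C,nl_idx)→900, (C,merge)→1200, (A,nl_idx)→1200, (A,merge)→1250, (C,hash)→1500 …(+2); best=800 via (A,hash)
  {BC}: card=1000; try (B,hash)→800, (C,merge)→1200, (B,merge)→1250, (C,nl_idx)→1400, (C,hash)→1500, (C,nl)→5050 …(+1); best=800 via (B,hash)
  {ABC}: card=100; try (C,nl_idx)→850, (C,merge)→1550, (C,hash)→1850, (B,hash)→1900, (A,hash)→2400, (C,nl)→5400 …(+5); best=850 via (C,nl_idx)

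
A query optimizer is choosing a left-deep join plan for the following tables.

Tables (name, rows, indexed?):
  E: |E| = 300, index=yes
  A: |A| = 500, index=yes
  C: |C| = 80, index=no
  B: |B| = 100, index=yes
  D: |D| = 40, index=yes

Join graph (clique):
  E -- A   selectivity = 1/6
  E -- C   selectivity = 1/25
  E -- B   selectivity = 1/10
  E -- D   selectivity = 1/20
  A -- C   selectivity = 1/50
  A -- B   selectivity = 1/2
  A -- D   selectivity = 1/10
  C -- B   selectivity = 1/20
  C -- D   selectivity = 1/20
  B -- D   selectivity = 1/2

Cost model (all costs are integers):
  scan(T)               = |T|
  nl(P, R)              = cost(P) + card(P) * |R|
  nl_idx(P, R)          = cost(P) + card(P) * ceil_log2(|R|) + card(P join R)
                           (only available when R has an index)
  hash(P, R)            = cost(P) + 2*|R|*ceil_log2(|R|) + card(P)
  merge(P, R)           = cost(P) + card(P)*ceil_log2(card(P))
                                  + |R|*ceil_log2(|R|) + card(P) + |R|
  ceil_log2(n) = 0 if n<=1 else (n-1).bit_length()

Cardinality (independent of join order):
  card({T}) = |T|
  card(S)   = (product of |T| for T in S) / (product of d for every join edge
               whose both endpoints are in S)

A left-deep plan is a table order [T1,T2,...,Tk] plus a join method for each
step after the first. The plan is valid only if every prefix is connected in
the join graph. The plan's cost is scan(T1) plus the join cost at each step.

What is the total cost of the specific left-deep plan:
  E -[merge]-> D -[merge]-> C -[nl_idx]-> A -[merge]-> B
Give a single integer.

step 1: scan E: cost=300, card=300
step 2: join D via merge
    card(P join D) = 300*40/(20) = 600
    cost = 300 + 300*9 + 40*6 + 300 + 40 = 3580
step 3: join C via merge
    card(P join C) = 600*80/(25*20) = 96
    cost = 3580 + 600*10 + 80*7 + 600 + 80 = 10820
step 4: join A via nl_idx
    card(P join A) = 96*500/(6*50*10) = 16
    cost = 10820 + 96*9 + 16 = 11700
step 5: join B via merge
    card(P join B) = 16*100/(10*2*20*2) = 2
    cost = 11700 + 16*4 + 100*7 + 16 + 100 = 12580

12580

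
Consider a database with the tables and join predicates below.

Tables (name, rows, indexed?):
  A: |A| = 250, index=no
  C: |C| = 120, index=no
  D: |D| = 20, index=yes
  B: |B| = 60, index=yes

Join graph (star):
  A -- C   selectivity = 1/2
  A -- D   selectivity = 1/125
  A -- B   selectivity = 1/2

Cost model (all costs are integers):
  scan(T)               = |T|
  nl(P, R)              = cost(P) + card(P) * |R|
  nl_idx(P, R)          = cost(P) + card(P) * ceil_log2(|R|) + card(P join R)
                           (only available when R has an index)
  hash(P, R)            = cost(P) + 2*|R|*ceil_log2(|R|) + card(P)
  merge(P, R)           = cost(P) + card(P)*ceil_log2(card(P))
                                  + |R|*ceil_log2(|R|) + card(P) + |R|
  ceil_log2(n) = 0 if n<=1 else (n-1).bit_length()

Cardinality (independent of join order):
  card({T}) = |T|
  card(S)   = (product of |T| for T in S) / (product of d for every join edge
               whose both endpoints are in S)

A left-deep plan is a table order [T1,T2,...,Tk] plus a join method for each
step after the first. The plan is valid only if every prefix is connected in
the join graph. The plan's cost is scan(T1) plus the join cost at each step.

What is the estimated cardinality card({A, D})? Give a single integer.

40

Tables in S: A(250), D(20)
Edges inside S: A-D(d=125)
numerator = 250 * 20 = 5000
denominator = 125 = 125
card(S) = 5000 / 125 = 40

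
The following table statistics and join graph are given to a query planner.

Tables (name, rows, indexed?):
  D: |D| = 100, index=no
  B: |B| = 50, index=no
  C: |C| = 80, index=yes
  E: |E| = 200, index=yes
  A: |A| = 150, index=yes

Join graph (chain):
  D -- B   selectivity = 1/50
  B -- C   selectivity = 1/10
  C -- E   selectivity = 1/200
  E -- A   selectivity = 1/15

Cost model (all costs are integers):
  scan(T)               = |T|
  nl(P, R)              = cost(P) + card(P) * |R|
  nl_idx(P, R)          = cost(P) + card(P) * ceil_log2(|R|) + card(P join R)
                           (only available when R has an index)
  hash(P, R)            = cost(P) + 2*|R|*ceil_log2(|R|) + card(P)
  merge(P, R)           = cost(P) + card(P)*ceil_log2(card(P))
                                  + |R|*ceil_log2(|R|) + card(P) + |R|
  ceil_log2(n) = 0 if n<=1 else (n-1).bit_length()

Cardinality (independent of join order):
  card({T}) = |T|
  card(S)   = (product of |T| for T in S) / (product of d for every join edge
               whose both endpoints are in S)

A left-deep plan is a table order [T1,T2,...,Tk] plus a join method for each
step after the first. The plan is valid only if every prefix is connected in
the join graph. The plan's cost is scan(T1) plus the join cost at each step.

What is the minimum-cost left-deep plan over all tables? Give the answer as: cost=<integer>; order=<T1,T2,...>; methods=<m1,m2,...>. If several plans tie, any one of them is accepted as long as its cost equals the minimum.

Selinger DP (subsets sized 1..n):
  {D}: scan cost=100, card=100
  {B}: scan cost=50, card=50
  {C}: scan cost=80, card=80
  {E}: scan cost=200, card=200
  {A}: scan cost=150, card=150
  {BD}: card=100; try (B,hash)→800, (D,merge)→1200, (B,merge)→1250, (D,hash)→1500, (D,nl)→5050, (B,nl)→5100; best=800 via (B,hash)
  {BC}: card=400; try (B,hash)→760, (C,nl_idx)→800, (C,merge)→1040, (B,merge)→1070, (C,hash)→1220, (C,nl)→4050 …(+1); best=760 via (B,hash)
  {CE}: card=80; try (E,nl_idx)→800, (C,hash)→1520, (C,nl_idx)→1680, (E,merge)→2520, (C,merge)→2640, (E,hash)→3360 …(+2); best=800 via (E,nl_idx)
  {AE}: card=2000; try (A,hash)→2800, (E,merge)→3300, (E,nl_idx)→3350, (A,merge)→3350, (E,hash)→3500, (A,nl_idx)→3800 …(+2); best=2800 via (A,hash)
  {BCD}: card=800; try (C,hash)→2020, (C,merge)→2240, (C,nl_idx)→2300, (D,hash)→2560, (D,merge)→5560, (C,nl)→8800 …(+1); best=2020 via (C,hash)
  {BCE}: card=400; try (B,hash)→1480, (B,merge)→1790, (E,hash)→4360, (E,nl_idx)→4360, (B,nl)→4800, (E,merge)→6560 …(+1); best=1480 via (B,hash)
  {ACE}: card=800; try (A,nl_idx)→2240, (A,merge)→2790, (A,hash)→3280, (C,hash)→5920, (A,nl)→12800, (C,nl_idx)→17600 …(+2); best=2240 via (A,nl_idx)
  {BCDE}: card=800; try (D,hash)→3280, (E,hash)→6020, (D,merge)→6280, (E,nl_idx)→9220, (E,merge)→12620, (D,nl)→41480 …(+1); best=3280 via (D,hash)
  {ABCE}: card=4000; try (B,hash)→3640, (A,hash)→4280, (A,merge)→6830, (A,nl_idx)→8680, (B,merge)→11390, (B,nl)→42240 …(+1); best=3640 via (B,hash)
  {ABCDE}: card=8000; try (A,hash)→6480, (D,hash)→9040, (A,merge)→13430, (A,nl_idx)→17680, (D,merge)→56440, (A,nl)→123280 …(+1); best=6480 via (A,hash)

cost=6480; order=C,E,B,D,A; methods=nl_idx,hash,hash,hash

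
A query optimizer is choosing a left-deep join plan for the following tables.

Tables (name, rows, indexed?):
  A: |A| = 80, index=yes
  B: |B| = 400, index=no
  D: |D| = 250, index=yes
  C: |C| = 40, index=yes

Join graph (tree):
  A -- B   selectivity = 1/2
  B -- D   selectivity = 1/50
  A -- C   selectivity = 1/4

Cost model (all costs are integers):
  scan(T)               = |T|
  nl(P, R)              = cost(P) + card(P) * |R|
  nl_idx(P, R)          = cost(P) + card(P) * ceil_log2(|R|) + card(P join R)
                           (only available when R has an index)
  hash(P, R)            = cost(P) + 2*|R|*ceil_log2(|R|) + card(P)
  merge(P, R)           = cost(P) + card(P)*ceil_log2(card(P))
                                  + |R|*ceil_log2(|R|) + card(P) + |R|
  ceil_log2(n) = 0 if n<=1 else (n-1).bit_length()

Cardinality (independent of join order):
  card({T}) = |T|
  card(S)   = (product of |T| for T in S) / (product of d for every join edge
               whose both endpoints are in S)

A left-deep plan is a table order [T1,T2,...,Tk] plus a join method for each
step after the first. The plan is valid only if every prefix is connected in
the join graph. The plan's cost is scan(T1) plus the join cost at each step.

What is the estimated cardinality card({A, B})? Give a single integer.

16000

Tables in S: A(80), B(400)
Edges inside S: A-B(d=2)
numerator = 80 * 400 = 32000
denominator = 2 = 2
card(S) = 32000 / 2 = 16000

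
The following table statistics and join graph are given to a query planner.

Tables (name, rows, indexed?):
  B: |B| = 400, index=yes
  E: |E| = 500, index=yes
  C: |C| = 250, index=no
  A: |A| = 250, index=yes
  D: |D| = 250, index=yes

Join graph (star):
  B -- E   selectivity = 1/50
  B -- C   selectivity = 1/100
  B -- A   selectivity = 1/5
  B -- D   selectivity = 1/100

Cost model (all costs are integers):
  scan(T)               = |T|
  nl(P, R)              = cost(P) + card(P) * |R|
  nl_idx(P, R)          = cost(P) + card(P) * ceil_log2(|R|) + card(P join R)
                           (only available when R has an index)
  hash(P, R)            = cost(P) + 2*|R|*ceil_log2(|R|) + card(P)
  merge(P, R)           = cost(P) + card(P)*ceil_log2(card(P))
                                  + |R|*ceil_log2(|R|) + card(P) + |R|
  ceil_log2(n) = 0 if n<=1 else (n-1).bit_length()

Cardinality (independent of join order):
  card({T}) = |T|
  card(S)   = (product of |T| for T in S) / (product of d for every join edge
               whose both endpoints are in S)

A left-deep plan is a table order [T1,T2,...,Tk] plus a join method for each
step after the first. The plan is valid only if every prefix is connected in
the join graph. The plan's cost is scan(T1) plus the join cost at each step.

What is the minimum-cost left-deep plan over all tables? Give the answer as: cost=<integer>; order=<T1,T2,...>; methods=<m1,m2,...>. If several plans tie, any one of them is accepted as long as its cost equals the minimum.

Selinger DP (subsets sized 1..n):
  {B}: scan cost=400, card=400
  {E}: scan cost=500, card=500
  {C}: scan cost=250, card=250
  {A}: scan cost=250, card=250
  {D}: scan cost=250, card=250
  {BE}: card=4000; try (E,nl_idx)→8000, (B,hash)→8200, (B,nl_idx)→9000, (E,merge)→9400, (B,merge)→9500, (E,hash)→9800 …(+2); best=8000 via (E,nl_idx)
  {BC}: card=1000; try (B,nl_idx)→3500, (C,hash)→4800, (B,merge)→6500, (C,merge)→6650, (B,hash)→7700, (B,nl)→100250 …(+1); best=3500 via (B,nl_idx)
  {AB}: card=20000; try (A,hash)→4800, (B,merge)→6500, (A,merge)→6650, (B,hash)→7700, (B,nl_idx)→22500, (A,nl_idx)→23600 …(+2); best=4800 via (A,hash)
  {BD}: card=1000; try (B,nl_idx)→3500, (D,nl_idx)→4600, (D,hash)→4800, (B,merge)→6500, (D,merge)→6650, (B,hash)→7700 …(+2); best=3500 via (B,nl_idx)
  {BCE}: card=10000; try (E,hash)→13500, (C,hash)→16000, (E,merge)→19500, (E,nl_idx)→22500, (C,merge)→62250, (E,nl)→503500 …(+1); best=13500 via (E,hash)
  {ABE}: card=200000; try (A,hash)→16000, (E,hash)→33800, (A,merge)→62250, (A,nl_idx)→240000, (E,merge)→329800, (E,nl_idx)→384800 …(+2); best=16000 via (A,hash)
  {BDE}: card=10000; try (E,hash)→13500, (D,hash)→16000, (E,merge)→19500, (E,nl_idx)→22500, (D,nl_idx)→50000, (D,merge)→62250 …(+2); best=13500 via (E,hash)
  {ABC}: card=50000; try (A,hash)→8500, (A,merge)→16750, (C,hash)→28800, (A,nl_idx)→61500, (A,nl)→253500, (C,merge)→327050 …(+1); best=8500 via (A,hash)
  {BCD}: card=2500; try (D,hash)→8500, (C,hash)→8500, (D,nl_idx)→14000, (D,merge)→16750, (C,merge)→16750, (D,nl)→253500 …(+1); best=8500 via (D,hash)
  {ABD}: card=50000; try (A,hash)→8500, (A,merge)→16750, (D,hash)→28800, (A,nl_idx)→61500, (D,nl_idx)→214800, (A,nl)→253500 …(+2); best=8500 via (A,hash)
  {ABCE}: card=500000; try (A,hash)→27500, (E,hash)→67500, (A,merge)→165750, (C,hash)→220000, (A,nl_idx)→593500, (E,merge)→863500 …(+5); best=27500 via (A,hash)
  {BCDE}: card=25000; try (E,hash)→20000, (D,hash)→27500, (C,hash)→27500, (E,merge)→46000, (E,nl_idx)→56000, (D,nl_idx)→118500 …(+5); best=20000 via (E,hash)
  {ABDE}: card=500000; try (A,hash)→27500, (E,hash)→67500, (A,merge)→165750, (D,hash)→220000, (A,nl_idx)→593500, (E,merge)→863500 …(+6); best=27500 via (A,hash)
  {ABCD}: card=125000; try (A,hash)→15000, (A,merge)→43250, (D,hash)→62500, (C,hash)→62500, (A,nl_idx)→153500, (D,nl_idx)→533500 …(+5); best=15000 via (A,hash)
  {ABCDE}: card=1250000; try (A,hash)→49000, (E,hash)→149000, (A,merge)→422250, (D,hash)→531500, (C,hash)→531500, (A,nl_idx)→1470000 …(+9); best=49000 via (A,hash)

cost=49000; order=C,B,D,E,A; methods=nl_idx,hash,hash,hash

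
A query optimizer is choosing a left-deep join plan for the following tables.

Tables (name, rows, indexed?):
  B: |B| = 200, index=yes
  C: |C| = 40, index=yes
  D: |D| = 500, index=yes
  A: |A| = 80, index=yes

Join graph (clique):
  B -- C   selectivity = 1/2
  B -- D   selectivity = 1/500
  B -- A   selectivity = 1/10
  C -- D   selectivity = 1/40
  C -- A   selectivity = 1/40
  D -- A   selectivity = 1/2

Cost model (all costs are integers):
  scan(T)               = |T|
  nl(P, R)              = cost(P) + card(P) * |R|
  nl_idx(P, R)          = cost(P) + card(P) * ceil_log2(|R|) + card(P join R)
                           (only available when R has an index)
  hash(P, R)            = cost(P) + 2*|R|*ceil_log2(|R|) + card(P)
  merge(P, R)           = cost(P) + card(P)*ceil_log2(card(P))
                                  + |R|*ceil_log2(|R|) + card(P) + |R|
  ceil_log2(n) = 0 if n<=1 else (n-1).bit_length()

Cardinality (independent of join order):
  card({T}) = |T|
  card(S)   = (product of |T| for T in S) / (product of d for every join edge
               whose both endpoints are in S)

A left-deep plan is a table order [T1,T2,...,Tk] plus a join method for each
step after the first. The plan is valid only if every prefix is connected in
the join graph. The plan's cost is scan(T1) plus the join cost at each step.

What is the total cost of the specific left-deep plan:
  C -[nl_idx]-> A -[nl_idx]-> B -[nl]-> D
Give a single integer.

401840

step 1: scan C: cost=40, card=40
step 2: join A via nl_idx
    card(P join A) = 40*80/(40) = 80
    cost = 40 + 40*7 + 80 = 400
step 3: join B via nl_idx
    card(P join B) = 80*200/(2*10) = 800
    cost = 400 + 80*8 + 800 = 1840
step 4: join D via nl
    card(P join D) = 800*500/(500*40*2) = 10
    cost = 1840 + 800*500 = 401840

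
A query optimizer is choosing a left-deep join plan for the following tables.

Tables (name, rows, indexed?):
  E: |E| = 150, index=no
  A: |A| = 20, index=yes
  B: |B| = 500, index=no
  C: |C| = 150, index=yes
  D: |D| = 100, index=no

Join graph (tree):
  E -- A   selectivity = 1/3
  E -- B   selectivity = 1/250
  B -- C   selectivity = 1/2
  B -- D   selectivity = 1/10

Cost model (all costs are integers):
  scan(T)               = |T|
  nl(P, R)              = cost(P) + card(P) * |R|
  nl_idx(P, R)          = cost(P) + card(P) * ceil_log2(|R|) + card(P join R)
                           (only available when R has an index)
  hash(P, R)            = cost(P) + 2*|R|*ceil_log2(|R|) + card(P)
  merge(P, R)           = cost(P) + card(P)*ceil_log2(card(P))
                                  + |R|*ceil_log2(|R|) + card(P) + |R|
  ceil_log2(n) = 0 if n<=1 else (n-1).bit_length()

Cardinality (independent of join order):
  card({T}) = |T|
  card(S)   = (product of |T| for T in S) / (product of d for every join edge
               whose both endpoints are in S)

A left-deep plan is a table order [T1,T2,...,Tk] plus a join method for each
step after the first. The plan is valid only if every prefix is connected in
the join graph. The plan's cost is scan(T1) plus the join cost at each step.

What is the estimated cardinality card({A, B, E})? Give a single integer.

2000

Tables in S: A(20), B(500), E(150)
Edges inside S: E-A(d=3), E-B(d=250)
numerator = 20 * 500 * 150 = 1500000
denominator = 3 * 250 = 750
card(S) = 1500000 / 750 = 2000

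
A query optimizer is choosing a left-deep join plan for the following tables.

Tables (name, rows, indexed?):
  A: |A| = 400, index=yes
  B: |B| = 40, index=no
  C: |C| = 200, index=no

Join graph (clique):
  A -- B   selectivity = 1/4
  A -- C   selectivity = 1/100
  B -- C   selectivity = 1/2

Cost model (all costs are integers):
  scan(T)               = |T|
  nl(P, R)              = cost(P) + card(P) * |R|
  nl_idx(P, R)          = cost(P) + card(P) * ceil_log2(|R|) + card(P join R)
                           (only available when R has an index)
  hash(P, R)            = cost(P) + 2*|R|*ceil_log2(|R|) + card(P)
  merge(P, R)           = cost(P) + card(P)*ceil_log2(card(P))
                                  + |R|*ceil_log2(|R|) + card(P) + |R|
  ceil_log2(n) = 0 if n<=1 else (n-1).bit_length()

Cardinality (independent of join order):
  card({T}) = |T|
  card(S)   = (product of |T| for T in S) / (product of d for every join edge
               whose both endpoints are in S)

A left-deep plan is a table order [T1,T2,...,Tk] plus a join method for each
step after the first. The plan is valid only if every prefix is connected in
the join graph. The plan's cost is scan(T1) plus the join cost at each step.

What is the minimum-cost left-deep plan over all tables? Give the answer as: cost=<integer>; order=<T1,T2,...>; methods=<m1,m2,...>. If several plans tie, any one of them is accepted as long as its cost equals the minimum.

Selinger DP (subsets sized 1..n):
  {A}: scan cost=400, card=400
  {B}: scan cost=40, card=40
  {C}: scan cost=200, card=200
  {AB}: card=4000; try (B,hash)→1280, (A,merge)→4320, (A,nl_idx)→4400, (B,merge)→4680, (A,hash)→7280, (A,nl)→16040 …(+1); best=1280 via (B,hash)
  {AC}: card=800; try (A,nl_idx)→2800, (C,hash)→4000, (A,merge)→6000, (C,merge)→6200, (A,hash)→7600, (A,nl)→80200 …(+1); best=2800 via (A,nl_idx)
  {BC}: card=4000; try (B,hash)→880, (C,merge)→2120, (B,merge)→2280, (C,hash)→3280, (C,nl)→8040, (B,nl)→8200; best=880 via (B,hash)
  {ABC}: card=4000; try (B,hash)→4080, (C,hash)→8480, (B,merge)→11880, (A,hash)→12080, (B,nl)→34800, (A,nl_idx)→40880 …(+4); best=4080 via (B,hash)

cost=4080; order=C,A,B; methods=nl_idx,hash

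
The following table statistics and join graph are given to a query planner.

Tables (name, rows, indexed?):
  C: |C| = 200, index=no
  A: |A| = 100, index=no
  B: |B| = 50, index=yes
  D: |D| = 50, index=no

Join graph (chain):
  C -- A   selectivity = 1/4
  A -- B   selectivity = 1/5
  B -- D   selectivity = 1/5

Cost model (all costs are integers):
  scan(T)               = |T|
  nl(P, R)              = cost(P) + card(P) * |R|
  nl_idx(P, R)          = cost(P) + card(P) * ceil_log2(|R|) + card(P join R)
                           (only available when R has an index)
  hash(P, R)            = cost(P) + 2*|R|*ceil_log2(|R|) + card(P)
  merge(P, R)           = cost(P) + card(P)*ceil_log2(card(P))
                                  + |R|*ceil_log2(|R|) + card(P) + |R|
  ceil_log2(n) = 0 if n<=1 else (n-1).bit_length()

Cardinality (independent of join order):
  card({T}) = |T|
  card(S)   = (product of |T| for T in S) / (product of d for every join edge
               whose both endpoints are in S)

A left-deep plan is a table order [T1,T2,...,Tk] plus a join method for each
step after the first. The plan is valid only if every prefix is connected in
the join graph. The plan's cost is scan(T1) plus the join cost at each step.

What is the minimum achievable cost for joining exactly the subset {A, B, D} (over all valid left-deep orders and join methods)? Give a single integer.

2400

Selinger DP over subsets of {A,B,D}:
  {A}: scan cost=100, card=100
  {B}: scan cost=50, card=50
  {D}: scan cost=50, card=50
  {AB}: card=1000; try (B,hash)→800, (A,merge)→1200, (B,merge)→1250, (A,hash)→1500, (B,nl_idx)→1700, (A,nl)→5050 …(+1); best=800 via (B,hash)
  {BD}: card=500; try (D,hash)→700, (B,hash)→700, (D,merge)→750, (B,merge)→750, (B,nl_idx)→850, (D,nl)→2550 …(+1); best=700 via (D,hash)
  {ABD}: card=10000; try (D,hash)→2400, (A,hash)→2600, (A,merge)→6500, (D,merge)→12150, (A,nl)→50700, (D,nl)→50800; best=2400 via (D,hash)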